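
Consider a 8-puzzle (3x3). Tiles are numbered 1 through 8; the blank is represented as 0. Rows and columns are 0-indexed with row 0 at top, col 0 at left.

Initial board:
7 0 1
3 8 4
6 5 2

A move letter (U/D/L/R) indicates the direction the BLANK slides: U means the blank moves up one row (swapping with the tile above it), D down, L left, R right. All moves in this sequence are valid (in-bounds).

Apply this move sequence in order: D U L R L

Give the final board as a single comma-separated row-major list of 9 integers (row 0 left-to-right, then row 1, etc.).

After move 1 (D):
7 8 1
3 0 4
6 5 2

After move 2 (U):
7 0 1
3 8 4
6 5 2

After move 3 (L):
0 7 1
3 8 4
6 5 2

After move 4 (R):
7 0 1
3 8 4
6 5 2

After move 5 (L):
0 7 1
3 8 4
6 5 2

Answer: 0, 7, 1, 3, 8, 4, 6, 5, 2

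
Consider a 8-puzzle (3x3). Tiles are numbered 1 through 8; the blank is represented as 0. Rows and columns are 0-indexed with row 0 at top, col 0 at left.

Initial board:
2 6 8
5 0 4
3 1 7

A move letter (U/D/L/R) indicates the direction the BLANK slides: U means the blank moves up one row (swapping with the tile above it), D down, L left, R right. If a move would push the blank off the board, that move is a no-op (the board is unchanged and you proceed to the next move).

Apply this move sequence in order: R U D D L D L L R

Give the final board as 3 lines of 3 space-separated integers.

Answer: 2 6 8
5 4 7
3 0 1

Derivation:
After move 1 (R):
2 6 8
5 4 0
3 1 7

After move 2 (U):
2 6 0
5 4 8
3 1 7

After move 3 (D):
2 6 8
5 4 0
3 1 7

After move 4 (D):
2 6 8
5 4 7
3 1 0

After move 5 (L):
2 6 8
5 4 7
3 0 1

After move 6 (D):
2 6 8
5 4 7
3 0 1

After move 7 (L):
2 6 8
5 4 7
0 3 1

After move 8 (L):
2 6 8
5 4 7
0 3 1

After move 9 (R):
2 6 8
5 4 7
3 0 1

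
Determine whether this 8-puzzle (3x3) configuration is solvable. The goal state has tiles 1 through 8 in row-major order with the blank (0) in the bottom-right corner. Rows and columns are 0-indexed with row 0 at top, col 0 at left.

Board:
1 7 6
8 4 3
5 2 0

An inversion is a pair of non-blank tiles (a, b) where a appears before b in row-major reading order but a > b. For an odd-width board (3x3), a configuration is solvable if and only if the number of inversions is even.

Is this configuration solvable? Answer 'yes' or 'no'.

Answer: no

Derivation:
Inversions (pairs i<j in row-major order where tile[i] > tile[j] > 0): 17
17 is odd, so the puzzle is not solvable.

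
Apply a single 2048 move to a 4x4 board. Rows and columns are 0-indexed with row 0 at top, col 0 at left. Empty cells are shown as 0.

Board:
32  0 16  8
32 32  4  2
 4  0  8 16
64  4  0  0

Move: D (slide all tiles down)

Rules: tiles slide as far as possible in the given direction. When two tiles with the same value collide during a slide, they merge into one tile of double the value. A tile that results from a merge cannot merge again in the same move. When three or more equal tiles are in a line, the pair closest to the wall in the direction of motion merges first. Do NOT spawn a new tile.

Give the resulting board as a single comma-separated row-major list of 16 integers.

Slide down:
col 0: [32, 32, 4, 64] -> [0, 64, 4, 64]
col 1: [0, 32, 0, 4] -> [0, 0, 32, 4]
col 2: [16, 4, 8, 0] -> [0, 16, 4, 8]
col 3: [8, 2, 16, 0] -> [0, 8, 2, 16]

Answer: 0, 0, 0, 0, 64, 0, 16, 8, 4, 32, 4, 2, 64, 4, 8, 16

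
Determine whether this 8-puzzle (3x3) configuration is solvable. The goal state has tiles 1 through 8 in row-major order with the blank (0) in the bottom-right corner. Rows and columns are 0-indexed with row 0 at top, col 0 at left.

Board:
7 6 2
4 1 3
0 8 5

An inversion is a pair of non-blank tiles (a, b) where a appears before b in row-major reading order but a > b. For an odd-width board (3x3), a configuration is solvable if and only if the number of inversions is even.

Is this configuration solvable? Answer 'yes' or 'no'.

Answer: no

Derivation:
Inversions (pairs i<j in row-major order where tile[i] > tile[j] > 0): 15
15 is odd, so the puzzle is not solvable.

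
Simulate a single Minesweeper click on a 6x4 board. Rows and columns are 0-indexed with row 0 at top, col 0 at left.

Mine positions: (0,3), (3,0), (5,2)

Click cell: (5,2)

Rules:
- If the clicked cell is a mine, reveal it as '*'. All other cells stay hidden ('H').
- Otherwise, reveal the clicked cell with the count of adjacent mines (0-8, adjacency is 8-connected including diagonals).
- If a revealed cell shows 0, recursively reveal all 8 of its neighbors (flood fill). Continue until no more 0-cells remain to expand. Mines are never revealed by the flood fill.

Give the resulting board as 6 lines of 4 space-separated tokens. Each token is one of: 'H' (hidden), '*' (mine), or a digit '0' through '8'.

H H H H
H H H H
H H H H
H H H H
H H H H
H H * H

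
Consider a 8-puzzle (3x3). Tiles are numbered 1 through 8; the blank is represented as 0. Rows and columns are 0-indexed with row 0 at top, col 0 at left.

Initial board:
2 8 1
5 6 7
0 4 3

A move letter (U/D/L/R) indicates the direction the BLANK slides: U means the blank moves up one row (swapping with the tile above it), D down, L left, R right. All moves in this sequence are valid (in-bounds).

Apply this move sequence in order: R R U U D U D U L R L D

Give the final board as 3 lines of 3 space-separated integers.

After move 1 (R):
2 8 1
5 6 7
4 0 3

After move 2 (R):
2 8 1
5 6 7
4 3 0

After move 3 (U):
2 8 1
5 6 0
4 3 7

After move 4 (U):
2 8 0
5 6 1
4 3 7

After move 5 (D):
2 8 1
5 6 0
4 3 7

After move 6 (U):
2 8 0
5 6 1
4 3 7

After move 7 (D):
2 8 1
5 6 0
4 3 7

After move 8 (U):
2 8 0
5 6 1
4 3 7

After move 9 (L):
2 0 8
5 6 1
4 3 7

After move 10 (R):
2 8 0
5 6 1
4 3 7

After move 11 (L):
2 0 8
5 6 1
4 3 7

After move 12 (D):
2 6 8
5 0 1
4 3 7

Answer: 2 6 8
5 0 1
4 3 7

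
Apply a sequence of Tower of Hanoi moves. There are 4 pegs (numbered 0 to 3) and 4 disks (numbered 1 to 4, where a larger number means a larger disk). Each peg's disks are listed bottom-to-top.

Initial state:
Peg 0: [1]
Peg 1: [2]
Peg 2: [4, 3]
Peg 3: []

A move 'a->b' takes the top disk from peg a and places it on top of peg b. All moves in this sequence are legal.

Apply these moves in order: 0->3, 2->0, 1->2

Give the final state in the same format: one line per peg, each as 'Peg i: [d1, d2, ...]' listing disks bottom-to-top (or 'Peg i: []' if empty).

Answer: Peg 0: [3]
Peg 1: []
Peg 2: [4, 2]
Peg 3: [1]

Derivation:
After move 1 (0->3):
Peg 0: []
Peg 1: [2]
Peg 2: [4, 3]
Peg 3: [1]

After move 2 (2->0):
Peg 0: [3]
Peg 1: [2]
Peg 2: [4]
Peg 3: [1]

After move 3 (1->2):
Peg 0: [3]
Peg 1: []
Peg 2: [4, 2]
Peg 3: [1]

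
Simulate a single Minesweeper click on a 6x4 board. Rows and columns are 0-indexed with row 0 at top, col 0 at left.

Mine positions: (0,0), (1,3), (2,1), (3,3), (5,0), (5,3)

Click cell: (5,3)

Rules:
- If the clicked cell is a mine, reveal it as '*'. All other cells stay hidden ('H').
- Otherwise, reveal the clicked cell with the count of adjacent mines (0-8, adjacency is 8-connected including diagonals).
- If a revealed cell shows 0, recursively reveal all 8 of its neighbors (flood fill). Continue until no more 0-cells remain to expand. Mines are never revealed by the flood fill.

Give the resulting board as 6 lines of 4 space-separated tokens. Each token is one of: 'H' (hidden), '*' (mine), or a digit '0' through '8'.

H H H H
H H H H
H H H H
H H H H
H H H H
H H H *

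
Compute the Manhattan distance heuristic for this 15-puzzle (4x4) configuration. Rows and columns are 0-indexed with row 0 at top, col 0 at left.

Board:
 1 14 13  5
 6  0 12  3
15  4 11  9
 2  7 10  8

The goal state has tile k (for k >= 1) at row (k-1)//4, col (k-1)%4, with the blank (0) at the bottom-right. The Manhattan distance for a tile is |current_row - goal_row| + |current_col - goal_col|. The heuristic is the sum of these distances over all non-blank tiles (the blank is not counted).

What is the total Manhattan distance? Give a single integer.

Answer: 38

Derivation:
Tile 1: (0,0)->(0,0) = 0
Tile 14: (0,1)->(3,1) = 3
Tile 13: (0,2)->(3,0) = 5
Tile 5: (0,3)->(1,0) = 4
Tile 6: (1,0)->(1,1) = 1
Tile 12: (1,2)->(2,3) = 2
Tile 3: (1,3)->(0,2) = 2
Tile 15: (2,0)->(3,2) = 3
Tile 4: (2,1)->(0,3) = 4
Tile 11: (2,2)->(2,2) = 0
Tile 9: (2,3)->(2,0) = 3
Tile 2: (3,0)->(0,1) = 4
Tile 7: (3,1)->(1,2) = 3
Tile 10: (3,2)->(2,1) = 2
Tile 8: (3,3)->(1,3) = 2
Sum: 0 + 3 + 5 + 4 + 1 + 2 + 2 + 3 + 4 + 0 + 3 + 4 + 3 + 2 + 2 = 38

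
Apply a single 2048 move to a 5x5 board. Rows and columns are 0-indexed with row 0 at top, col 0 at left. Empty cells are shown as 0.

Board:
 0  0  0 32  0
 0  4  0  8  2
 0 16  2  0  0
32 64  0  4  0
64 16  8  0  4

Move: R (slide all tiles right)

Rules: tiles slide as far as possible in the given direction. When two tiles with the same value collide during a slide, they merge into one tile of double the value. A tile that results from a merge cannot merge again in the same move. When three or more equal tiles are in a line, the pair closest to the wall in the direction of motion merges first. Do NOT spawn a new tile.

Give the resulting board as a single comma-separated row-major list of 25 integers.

Slide right:
row 0: [0, 0, 0, 32, 0] -> [0, 0, 0, 0, 32]
row 1: [0, 4, 0, 8, 2] -> [0, 0, 4, 8, 2]
row 2: [0, 16, 2, 0, 0] -> [0, 0, 0, 16, 2]
row 3: [32, 64, 0, 4, 0] -> [0, 0, 32, 64, 4]
row 4: [64, 16, 8, 0, 4] -> [0, 64, 16, 8, 4]

Answer: 0, 0, 0, 0, 32, 0, 0, 4, 8, 2, 0, 0, 0, 16, 2, 0, 0, 32, 64, 4, 0, 64, 16, 8, 4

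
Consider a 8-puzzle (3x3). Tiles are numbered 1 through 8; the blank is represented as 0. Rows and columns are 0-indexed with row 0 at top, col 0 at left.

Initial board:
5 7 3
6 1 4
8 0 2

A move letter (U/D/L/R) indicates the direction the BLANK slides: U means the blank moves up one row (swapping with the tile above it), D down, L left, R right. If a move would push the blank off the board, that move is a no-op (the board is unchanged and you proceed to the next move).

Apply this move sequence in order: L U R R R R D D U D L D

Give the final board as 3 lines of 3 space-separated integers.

Answer: 5 7 3
1 4 2
6 0 8

Derivation:
After move 1 (L):
5 7 3
6 1 4
0 8 2

After move 2 (U):
5 7 3
0 1 4
6 8 2

After move 3 (R):
5 7 3
1 0 4
6 8 2

After move 4 (R):
5 7 3
1 4 0
6 8 2

After move 5 (R):
5 7 3
1 4 0
6 8 2

After move 6 (R):
5 7 3
1 4 0
6 8 2

After move 7 (D):
5 7 3
1 4 2
6 8 0

After move 8 (D):
5 7 3
1 4 2
6 8 0

After move 9 (U):
5 7 3
1 4 0
6 8 2

After move 10 (D):
5 7 3
1 4 2
6 8 0

After move 11 (L):
5 7 3
1 4 2
6 0 8

After move 12 (D):
5 7 3
1 4 2
6 0 8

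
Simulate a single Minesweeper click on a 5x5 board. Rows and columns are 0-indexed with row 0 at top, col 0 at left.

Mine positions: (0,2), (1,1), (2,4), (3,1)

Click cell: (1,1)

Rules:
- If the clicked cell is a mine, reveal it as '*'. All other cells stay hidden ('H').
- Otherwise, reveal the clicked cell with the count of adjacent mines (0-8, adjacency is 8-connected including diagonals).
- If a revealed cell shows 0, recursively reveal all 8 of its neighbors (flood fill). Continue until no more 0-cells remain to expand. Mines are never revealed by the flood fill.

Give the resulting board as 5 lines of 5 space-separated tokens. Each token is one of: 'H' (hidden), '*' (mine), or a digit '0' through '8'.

H H H H H
H * H H H
H H H H H
H H H H H
H H H H H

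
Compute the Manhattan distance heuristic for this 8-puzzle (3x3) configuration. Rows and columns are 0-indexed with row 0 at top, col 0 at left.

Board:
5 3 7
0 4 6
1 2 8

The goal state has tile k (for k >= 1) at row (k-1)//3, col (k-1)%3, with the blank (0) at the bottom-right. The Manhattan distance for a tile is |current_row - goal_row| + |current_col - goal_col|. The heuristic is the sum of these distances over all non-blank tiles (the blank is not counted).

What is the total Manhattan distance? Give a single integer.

Answer: 13

Derivation:
Tile 5: (0,0)->(1,1) = 2
Tile 3: (0,1)->(0,2) = 1
Tile 7: (0,2)->(2,0) = 4
Tile 4: (1,1)->(1,0) = 1
Tile 6: (1,2)->(1,2) = 0
Tile 1: (2,0)->(0,0) = 2
Tile 2: (2,1)->(0,1) = 2
Tile 8: (2,2)->(2,1) = 1
Sum: 2 + 1 + 4 + 1 + 0 + 2 + 2 + 1 = 13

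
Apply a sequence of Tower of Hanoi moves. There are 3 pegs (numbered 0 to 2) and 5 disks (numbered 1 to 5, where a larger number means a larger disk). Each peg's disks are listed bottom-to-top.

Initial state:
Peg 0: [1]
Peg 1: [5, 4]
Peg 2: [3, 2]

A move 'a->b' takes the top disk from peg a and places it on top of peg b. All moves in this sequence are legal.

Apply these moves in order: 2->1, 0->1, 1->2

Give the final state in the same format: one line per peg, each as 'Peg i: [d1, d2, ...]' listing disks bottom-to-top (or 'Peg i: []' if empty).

After move 1 (2->1):
Peg 0: [1]
Peg 1: [5, 4, 2]
Peg 2: [3]

After move 2 (0->1):
Peg 0: []
Peg 1: [5, 4, 2, 1]
Peg 2: [3]

After move 3 (1->2):
Peg 0: []
Peg 1: [5, 4, 2]
Peg 2: [3, 1]

Answer: Peg 0: []
Peg 1: [5, 4, 2]
Peg 2: [3, 1]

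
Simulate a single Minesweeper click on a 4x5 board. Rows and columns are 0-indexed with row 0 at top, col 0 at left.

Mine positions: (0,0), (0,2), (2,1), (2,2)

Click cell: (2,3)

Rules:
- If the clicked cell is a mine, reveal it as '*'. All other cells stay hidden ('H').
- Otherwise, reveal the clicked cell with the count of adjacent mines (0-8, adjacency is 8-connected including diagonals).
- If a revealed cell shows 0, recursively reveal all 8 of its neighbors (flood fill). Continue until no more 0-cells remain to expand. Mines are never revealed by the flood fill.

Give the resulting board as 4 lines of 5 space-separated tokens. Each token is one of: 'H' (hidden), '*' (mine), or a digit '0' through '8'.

H H H H H
H H H H H
H H H 1 H
H H H H H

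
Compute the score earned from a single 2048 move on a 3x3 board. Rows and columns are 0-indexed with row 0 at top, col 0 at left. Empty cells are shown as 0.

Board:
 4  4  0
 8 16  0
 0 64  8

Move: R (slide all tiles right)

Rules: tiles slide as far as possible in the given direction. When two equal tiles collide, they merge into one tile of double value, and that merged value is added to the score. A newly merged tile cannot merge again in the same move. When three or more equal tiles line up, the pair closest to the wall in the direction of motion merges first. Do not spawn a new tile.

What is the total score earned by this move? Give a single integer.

Answer: 8

Derivation:
Slide right:
row 0: [4, 4, 0] -> [0, 0, 8]  score +8 (running 8)
row 1: [8, 16, 0] -> [0, 8, 16]  score +0 (running 8)
row 2: [0, 64, 8] -> [0, 64, 8]  score +0 (running 8)
Board after move:
 0  0  8
 0  8 16
 0 64  8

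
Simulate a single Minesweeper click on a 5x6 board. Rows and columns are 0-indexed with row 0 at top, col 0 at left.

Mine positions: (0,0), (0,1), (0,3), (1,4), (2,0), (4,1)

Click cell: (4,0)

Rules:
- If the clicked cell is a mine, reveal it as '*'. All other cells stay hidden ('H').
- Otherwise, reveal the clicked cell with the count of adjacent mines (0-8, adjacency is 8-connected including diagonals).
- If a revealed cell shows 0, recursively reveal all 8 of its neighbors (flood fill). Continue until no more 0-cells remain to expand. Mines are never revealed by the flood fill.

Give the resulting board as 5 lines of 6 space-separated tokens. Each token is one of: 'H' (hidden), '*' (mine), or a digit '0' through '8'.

H H H H H H
H H H H H H
H H H H H H
H H H H H H
1 H H H H H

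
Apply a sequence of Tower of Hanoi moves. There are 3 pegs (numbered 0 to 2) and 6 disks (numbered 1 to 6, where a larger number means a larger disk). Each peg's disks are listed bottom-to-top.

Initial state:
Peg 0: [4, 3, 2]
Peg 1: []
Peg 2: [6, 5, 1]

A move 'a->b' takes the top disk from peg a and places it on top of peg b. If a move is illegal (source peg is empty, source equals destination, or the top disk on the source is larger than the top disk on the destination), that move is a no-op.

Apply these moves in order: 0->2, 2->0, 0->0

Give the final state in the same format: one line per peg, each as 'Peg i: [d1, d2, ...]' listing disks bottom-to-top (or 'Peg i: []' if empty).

After move 1 (0->2):
Peg 0: [4, 3, 2]
Peg 1: []
Peg 2: [6, 5, 1]

After move 2 (2->0):
Peg 0: [4, 3, 2, 1]
Peg 1: []
Peg 2: [6, 5]

After move 3 (0->0):
Peg 0: [4, 3, 2, 1]
Peg 1: []
Peg 2: [6, 5]

Answer: Peg 0: [4, 3, 2, 1]
Peg 1: []
Peg 2: [6, 5]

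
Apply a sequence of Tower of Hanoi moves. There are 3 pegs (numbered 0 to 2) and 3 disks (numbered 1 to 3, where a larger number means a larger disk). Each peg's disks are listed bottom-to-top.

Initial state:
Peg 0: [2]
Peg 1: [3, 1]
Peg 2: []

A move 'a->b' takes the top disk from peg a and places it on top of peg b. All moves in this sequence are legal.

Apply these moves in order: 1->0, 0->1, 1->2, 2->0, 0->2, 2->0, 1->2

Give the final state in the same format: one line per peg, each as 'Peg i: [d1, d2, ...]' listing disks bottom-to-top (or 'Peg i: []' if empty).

After move 1 (1->0):
Peg 0: [2, 1]
Peg 1: [3]
Peg 2: []

After move 2 (0->1):
Peg 0: [2]
Peg 1: [3, 1]
Peg 2: []

After move 3 (1->2):
Peg 0: [2]
Peg 1: [3]
Peg 2: [1]

After move 4 (2->0):
Peg 0: [2, 1]
Peg 1: [3]
Peg 2: []

After move 5 (0->2):
Peg 0: [2]
Peg 1: [3]
Peg 2: [1]

After move 6 (2->0):
Peg 0: [2, 1]
Peg 1: [3]
Peg 2: []

After move 7 (1->2):
Peg 0: [2, 1]
Peg 1: []
Peg 2: [3]

Answer: Peg 0: [2, 1]
Peg 1: []
Peg 2: [3]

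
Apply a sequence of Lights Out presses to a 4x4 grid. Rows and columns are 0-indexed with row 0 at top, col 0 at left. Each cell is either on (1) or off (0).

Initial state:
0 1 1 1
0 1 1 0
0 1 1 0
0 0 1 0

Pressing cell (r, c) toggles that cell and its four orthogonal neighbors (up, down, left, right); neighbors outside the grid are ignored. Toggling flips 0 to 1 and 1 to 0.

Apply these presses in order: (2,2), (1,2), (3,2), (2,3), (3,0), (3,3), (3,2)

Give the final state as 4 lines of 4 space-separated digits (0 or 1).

Answer: 0 1 0 1
0 0 1 0
1 0 0 1
1 1 1 0

Derivation:
After press 1 at (2,2):
0 1 1 1
0 1 0 0
0 0 0 1
0 0 0 0

After press 2 at (1,2):
0 1 0 1
0 0 1 1
0 0 1 1
0 0 0 0

After press 3 at (3,2):
0 1 0 1
0 0 1 1
0 0 0 1
0 1 1 1

After press 4 at (2,3):
0 1 0 1
0 0 1 0
0 0 1 0
0 1 1 0

After press 5 at (3,0):
0 1 0 1
0 0 1 0
1 0 1 0
1 0 1 0

After press 6 at (3,3):
0 1 0 1
0 0 1 0
1 0 1 1
1 0 0 1

After press 7 at (3,2):
0 1 0 1
0 0 1 0
1 0 0 1
1 1 1 0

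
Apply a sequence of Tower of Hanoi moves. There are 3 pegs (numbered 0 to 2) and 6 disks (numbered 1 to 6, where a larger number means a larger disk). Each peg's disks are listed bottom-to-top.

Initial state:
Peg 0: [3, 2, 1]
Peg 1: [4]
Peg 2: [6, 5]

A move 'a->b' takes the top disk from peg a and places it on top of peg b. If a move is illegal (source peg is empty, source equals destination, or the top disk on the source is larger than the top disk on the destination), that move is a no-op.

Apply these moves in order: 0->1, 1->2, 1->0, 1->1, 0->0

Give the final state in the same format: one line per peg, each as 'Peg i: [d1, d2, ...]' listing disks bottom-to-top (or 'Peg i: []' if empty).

After move 1 (0->1):
Peg 0: [3, 2]
Peg 1: [4, 1]
Peg 2: [6, 5]

After move 2 (1->2):
Peg 0: [3, 2]
Peg 1: [4]
Peg 2: [6, 5, 1]

After move 3 (1->0):
Peg 0: [3, 2]
Peg 1: [4]
Peg 2: [6, 5, 1]

After move 4 (1->1):
Peg 0: [3, 2]
Peg 1: [4]
Peg 2: [6, 5, 1]

After move 5 (0->0):
Peg 0: [3, 2]
Peg 1: [4]
Peg 2: [6, 5, 1]

Answer: Peg 0: [3, 2]
Peg 1: [4]
Peg 2: [6, 5, 1]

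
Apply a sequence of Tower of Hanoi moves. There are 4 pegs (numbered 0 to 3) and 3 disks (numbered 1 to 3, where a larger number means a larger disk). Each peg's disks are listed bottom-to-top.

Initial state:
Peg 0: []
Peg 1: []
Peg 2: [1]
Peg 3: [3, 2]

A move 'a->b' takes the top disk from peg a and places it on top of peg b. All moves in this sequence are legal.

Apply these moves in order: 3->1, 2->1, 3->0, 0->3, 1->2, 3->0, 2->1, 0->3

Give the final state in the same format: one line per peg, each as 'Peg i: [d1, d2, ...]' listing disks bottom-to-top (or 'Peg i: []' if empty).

After move 1 (3->1):
Peg 0: []
Peg 1: [2]
Peg 2: [1]
Peg 3: [3]

After move 2 (2->1):
Peg 0: []
Peg 1: [2, 1]
Peg 2: []
Peg 3: [3]

After move 3 (3->0):
Peg 0: [3]
Peg 1: [2, 1]
Peg 2: []
Peg 3: []

After move 4 (0->3):
Peg 0: []
Peg 1: [2, 1]
Peg 2: []
Peg 3: [3]

After move 5 (1->2):
Peg 0: []
Peg 1: [2]
Peg 2: [1]
Peg 3: [3]

After move 6 (3->0):
Peg 0: [3]
Peg 1: [2]
Peg 2: [1]
Peg 3: []

After move 7 (2->1):
Peg 0: [3]
Peg 1: [2, 1]
Peg 2: []
Peg 3: []

After move 8 (0->3):
Peg 0: []
Peg 1: [2, 1]
Peg 2: []
Peg 3: [3]

Answer: Peg 0: []
Peg 1: [2, 1]
Peg 2: []
Peg 3: [3]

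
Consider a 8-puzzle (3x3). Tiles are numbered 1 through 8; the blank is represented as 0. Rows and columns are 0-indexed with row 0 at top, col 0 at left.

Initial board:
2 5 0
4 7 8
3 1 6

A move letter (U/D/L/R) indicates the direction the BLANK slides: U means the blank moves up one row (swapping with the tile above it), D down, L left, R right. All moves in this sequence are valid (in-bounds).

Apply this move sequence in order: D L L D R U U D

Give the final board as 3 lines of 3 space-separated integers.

Answer: 2 5 8
3 0 7
1 4 6

Derivation:
After move 1 (D):
2 5 8
4 7 0
3 1 6

After move 2 (L):
2 5 8
4 0 7
3 1 6

After move 3 (L):
2 5 8
0 4 7
3 1 6

After move 4 (D):
2 5 8
3 4 7
0 1 6

After move 5 (R):
2 5 8
3 4 7
1 0 6

After move 6 (U):
2 5 8
3 0 7
1 4 6

After move 7 (U):
2 0 8
3 5 7
1 4 6

After move 8 (D):
2 5 8
3 0 7
1 4 6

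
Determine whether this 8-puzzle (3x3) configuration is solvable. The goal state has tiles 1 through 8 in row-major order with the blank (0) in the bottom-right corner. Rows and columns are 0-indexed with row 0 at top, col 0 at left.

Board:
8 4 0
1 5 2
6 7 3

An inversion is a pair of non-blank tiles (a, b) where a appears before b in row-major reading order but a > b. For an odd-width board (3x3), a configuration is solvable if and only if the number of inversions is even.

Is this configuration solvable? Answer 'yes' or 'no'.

Inversions (pairs i<j in row-major order where tile[i] > tile[j] > 0): 14
14 is even, so the puzzle is solvable.

Answer: yes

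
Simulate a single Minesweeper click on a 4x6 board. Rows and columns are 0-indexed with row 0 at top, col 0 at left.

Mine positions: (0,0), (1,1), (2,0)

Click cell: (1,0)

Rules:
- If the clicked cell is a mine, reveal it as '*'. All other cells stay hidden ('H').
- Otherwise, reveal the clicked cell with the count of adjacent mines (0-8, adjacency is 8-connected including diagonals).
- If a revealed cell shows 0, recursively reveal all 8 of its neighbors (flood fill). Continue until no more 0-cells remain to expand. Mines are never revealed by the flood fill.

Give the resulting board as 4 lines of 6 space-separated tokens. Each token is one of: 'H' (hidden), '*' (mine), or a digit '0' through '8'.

H H H H H H
3 H H H H H
H H H H H H
H H H H H H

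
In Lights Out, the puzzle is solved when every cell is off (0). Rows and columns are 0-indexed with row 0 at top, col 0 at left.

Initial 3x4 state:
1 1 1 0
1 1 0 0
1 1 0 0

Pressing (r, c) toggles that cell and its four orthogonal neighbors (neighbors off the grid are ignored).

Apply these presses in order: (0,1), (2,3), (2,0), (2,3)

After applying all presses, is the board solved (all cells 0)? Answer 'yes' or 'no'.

Answer: yes

Derivation:
After press 1 at (0,1):
0 0 0 0
1 0 0 0
1 1 0 0

After press 2 at (2,3):
0 0 0 0
1 0 0 1
1 1 1 1

After press 3 at (2,0):
0 0 0 0
0 0 0 1
0 0 1 1

After press 4 at (2,3):
0 0 0 0
0 0 0 0
0 0 0 0

Lights still on: 0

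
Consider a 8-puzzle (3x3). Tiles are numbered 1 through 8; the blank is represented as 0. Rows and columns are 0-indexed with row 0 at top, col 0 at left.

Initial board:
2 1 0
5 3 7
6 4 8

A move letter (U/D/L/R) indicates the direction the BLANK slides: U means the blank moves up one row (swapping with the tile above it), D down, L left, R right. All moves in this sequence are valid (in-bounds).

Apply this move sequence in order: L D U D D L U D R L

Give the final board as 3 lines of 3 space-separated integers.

After move 1 (L):
2 0 1
5 3 7
6 4 8

After move 2 (D):
2 3 1
5 0 7
6 4 8

After move 3 (U):
2 0 1
5 3 7
6 4 8

After move 4 (D):
2 3 1
5 0 7
6 4 8

After move 5 (D):
2 3 1
5 4 7
6 0 8

After move 6 (L):
2 3 1
5 4 7
0 6 8

After move 7 (U):
2 3 1
0 4 7
5 6 8

After move 8 (D):
2 3 1
5 4 7
0 6 8

After move 9 (R):
2 3 1
5 4 7
6 0 8

After move 10 (L):
2 3 1
5 4 7
0 6 8

Answer: 2 3 1
5 4 7
0 6 8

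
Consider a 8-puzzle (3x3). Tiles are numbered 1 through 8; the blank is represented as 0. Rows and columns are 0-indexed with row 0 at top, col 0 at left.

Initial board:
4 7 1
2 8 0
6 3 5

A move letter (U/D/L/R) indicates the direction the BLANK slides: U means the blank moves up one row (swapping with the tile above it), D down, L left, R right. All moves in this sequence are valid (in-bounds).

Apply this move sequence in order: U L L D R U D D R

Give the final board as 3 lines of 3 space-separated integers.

Answer: 2 4 7
8 3 1
6 5 0

Derivation:
After move 1 (U):
4 7 0
2 8 1
6 3 5

After move 2 (L):
4 0 7
2 8 1
6 3 5

After move 3 (L):
0 4 7
2 8 1
6 3 5

After move 4 (D):
2 4 7
0 8 1
6 3 5

After move 5 (R):
2 4 7
8 0 1
6 3 5

After move 6 (U):
2 0 7
8 4 1
6 3 5

After move 7 (D):
2 4 7
8 0 1
6 3 5

After move 8 (D):
2 4 7
8 3 1
6 0 5

After move 9 (R):
2 4 7
8 3 1
6 5 0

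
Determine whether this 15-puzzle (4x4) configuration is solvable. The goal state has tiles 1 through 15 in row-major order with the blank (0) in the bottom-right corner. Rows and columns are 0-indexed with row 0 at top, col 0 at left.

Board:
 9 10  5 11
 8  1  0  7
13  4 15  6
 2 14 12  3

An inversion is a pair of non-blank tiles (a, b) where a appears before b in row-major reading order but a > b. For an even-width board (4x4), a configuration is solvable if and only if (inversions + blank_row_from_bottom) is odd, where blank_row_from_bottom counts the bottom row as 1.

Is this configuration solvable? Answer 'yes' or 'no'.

Inversions: 54
Blank is in row 1 (0-indexed from top), which is row 3 counting from the bottom (bottom = 1).
54 + 3 = 57, which is odd, so the puzzle is solvable.

Answer: yes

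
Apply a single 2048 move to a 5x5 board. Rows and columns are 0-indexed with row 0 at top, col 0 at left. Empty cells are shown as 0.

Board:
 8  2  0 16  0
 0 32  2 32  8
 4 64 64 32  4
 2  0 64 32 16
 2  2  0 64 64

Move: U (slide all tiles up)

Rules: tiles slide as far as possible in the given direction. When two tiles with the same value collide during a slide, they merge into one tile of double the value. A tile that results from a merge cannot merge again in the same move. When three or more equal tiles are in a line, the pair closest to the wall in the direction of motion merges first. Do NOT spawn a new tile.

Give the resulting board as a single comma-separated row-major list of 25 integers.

Slide up:
col 0: [8, 0, 4, 2, 2] -> [8, 4, 4, 0, 0]
col 1: [2, 32, 64, 0, 2] -> [2, 32, 64, 2, 0]
col 2: [0, 2, 64, 64, 0] -> [2, 128, 0, 0, 0]
col 3: [16, 32, 32, 32, 64] -> [16, 64, 32, 64, 0]
col 4: [0, 8, 4, 16, 64] -> [8, 4, 16, 64, 0]

Answer: 8, 2, 2, 16, 8, 4, 32, 128, 64, 4, 4, 64, 0, 32, 16, 0, 2, 0, 64, 64, 0, 0, 0, 0, 0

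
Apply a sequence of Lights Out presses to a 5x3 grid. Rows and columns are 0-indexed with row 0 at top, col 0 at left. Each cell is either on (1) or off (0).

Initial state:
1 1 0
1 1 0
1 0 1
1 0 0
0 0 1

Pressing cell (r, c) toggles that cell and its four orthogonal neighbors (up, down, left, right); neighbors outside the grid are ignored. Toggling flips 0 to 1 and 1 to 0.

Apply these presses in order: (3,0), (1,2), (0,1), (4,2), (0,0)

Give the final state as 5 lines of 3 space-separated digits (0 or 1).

After press 1 at (3,0):
1 1 0
1 1 0
0 0 1
0 1 0
1 0 1

After press 2 at (1,2):
1 1 1
1 0 1
0 0 0
0 1 0
1 0 1

After press 3 at (0,1):
0 0 0
1 1 1
0 0 0
0 1 0
1 0 1

After press 4 at (4,2):
0 0 0
1 1 1
0 0 0
0 1 1
1 1 0

After press 5 at (0,0):
1 1 0
0 1 1
0 0 0
0 1 1
1 1 0

Answer: 1 1 0
0 1 1
0 0 0
0 1 1
1 1 0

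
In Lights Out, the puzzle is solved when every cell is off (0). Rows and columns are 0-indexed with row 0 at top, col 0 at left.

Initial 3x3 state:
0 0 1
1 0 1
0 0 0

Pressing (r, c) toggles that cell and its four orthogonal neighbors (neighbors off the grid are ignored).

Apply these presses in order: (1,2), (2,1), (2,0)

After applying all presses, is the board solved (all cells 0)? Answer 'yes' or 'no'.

After press 1 at (1,2):
0 0 0
1 1 0
0 0 1

After press 2 at (2,1):
0 0 0
1 0 0
1 1 0

After press 3 at (2,0):
0 0 0
0 0 0
0 0 0

Lights still on: 0

Answer: yes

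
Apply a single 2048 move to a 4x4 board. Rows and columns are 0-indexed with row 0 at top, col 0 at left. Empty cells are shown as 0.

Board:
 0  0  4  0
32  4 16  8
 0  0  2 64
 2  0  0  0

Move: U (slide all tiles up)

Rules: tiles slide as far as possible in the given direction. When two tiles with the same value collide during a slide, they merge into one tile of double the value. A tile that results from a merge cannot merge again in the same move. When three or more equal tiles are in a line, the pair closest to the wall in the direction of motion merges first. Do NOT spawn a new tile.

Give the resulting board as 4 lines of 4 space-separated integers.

Slide up:
col 0: [0, 32, 0, 2] -> [32, 2, 0, 0]
col 1: [0, 4, 0, 0] -> [4, 0, 0, 0]
col 2: [4, 16, 2, 0] -> [4, 16, 2, 0]
col 3: [0, 8, 64, 0] -> [8, 64, 0, 0]

Answer: 32  4  4  8
 2  0 16 64
 0  0  2  0
 0  0  0  0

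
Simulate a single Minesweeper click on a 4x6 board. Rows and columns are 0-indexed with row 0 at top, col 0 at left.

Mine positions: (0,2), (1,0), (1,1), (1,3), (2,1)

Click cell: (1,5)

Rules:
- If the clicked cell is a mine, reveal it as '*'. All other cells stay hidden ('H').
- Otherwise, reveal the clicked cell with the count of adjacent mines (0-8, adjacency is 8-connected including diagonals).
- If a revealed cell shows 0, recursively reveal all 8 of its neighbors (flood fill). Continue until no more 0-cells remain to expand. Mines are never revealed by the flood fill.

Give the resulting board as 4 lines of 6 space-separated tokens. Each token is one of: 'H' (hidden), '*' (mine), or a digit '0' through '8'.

H H H H 1 0
H H H H 1 0
H H 3 1 1 0
H H 1 0 0 0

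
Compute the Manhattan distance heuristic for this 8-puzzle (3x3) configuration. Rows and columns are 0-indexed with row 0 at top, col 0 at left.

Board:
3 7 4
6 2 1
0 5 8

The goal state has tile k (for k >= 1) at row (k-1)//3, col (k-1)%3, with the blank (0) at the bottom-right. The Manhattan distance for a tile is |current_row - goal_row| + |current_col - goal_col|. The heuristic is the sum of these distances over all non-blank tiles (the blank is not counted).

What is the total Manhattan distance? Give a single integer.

Answer: 16

Derivation:
Tile 3: at (0,0), goal (0,2), distance |0-0|+|0-2| = 2
Tile 7: at (0,1), goal (2,0), distance |0-2|+|1-0| = 3
Tile 4: at (0,2), goal (1,0), distance |0-1|+|2-0| = 3
Tile 6: at (1,0), goal (1,2), distance |1-1|+|0-2| = 2
Tile 2: at (1,1), goal (0,1), distance |1-0|+|1-1| = 1
Tile 1: at (1,2), goal (0,0), distance |1-0|+|2-0| = 3
Tile 5: at (2,1), goal (1,1), distance |2-1|+|1-1| = 1
Tile 8: at (2,2), goal (2,1), distance |2-2|+|2-1| = 1
Sum: 2 + 3 + 3 + 2 + 1 + 3 + 1 + 1 = 16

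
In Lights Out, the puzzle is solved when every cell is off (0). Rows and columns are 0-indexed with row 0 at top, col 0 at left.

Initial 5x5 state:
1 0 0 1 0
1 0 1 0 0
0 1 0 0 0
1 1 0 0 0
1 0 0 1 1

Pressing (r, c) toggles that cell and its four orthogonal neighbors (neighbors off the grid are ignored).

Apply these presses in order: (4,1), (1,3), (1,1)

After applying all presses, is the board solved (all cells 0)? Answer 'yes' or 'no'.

After press 1 at (4,1):
1 0 0 1 0
1 0 1 0 0
0 1 0 0 0
1 0 0 0 0
0 1 1 1 1

After press 2 at (1,3):
1 0 0 0 0
1 0 0 1 1
0 1 0 1 0
1 0 0 0 0
0 1 1 1 1

After press 3 at (1,1):
1 1 0 0 0
0 1 1 1 1
0 0 0 1 0
1 0 0 0 0
0 1 1 1 1

Lights still on: 12

Answer: no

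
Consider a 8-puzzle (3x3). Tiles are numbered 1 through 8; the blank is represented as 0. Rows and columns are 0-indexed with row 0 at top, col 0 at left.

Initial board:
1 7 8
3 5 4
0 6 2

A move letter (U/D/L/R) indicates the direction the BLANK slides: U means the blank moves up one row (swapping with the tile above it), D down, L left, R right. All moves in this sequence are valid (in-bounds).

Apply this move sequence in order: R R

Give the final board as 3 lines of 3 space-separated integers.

After move 1 (R):
1 7 8
3 5 4
6 0 2

After move 2 (R):
1 7 8
3 5 4
6 2 0

Answer: 1 7 8
3 5 4
6 2 0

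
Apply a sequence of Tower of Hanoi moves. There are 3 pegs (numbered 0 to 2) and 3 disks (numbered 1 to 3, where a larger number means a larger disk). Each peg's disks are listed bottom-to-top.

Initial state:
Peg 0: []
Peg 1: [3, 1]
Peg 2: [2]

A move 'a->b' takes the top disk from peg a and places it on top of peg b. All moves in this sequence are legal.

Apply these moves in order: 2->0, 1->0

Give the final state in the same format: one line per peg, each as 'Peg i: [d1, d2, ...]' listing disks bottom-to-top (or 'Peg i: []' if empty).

Answer: Peg 0: [2, 1]
Peg 1: [3]
Peg 2: []

Derivation:
After move 1 (2->0):
Peg 0: [2]
Peg 1: [3, 1]
Peg 2: []

After move 2 (1->0):
Peg 0: [2, 1]
Peg 1: [3]
Peg 2: []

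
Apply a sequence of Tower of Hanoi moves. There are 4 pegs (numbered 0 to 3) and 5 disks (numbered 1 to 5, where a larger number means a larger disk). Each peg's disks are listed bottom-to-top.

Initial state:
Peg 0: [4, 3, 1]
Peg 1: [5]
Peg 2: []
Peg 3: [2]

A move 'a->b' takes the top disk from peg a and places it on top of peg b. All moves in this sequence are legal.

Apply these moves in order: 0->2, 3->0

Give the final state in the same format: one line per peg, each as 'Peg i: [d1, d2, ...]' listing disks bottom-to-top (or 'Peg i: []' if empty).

Answer: Peg 0: [4, 3, 2]
Peg 1: [5]
Peg 2: [1]
Peg 3: []

Derivation:
After move 1 (0->2):
Peg 0: [4, 3]
Peg 1: [5]
Peg 2: [1]
Peg 3: [2]

After move 2 (3->0):
Peg 0: [4, 3, 2]
Peg 1: [5]
Peg 2: [1]
Peg 3: []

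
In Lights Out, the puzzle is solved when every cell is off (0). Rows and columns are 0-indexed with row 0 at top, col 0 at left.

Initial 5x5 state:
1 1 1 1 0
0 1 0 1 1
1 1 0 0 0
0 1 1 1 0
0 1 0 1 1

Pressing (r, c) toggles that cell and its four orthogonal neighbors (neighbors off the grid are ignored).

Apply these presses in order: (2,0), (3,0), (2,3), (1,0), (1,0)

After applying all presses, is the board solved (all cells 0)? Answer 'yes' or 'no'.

Answer: no

Derivation:
After press 1 at (2,0):
1 1 1 1 0
1 1 0 1 1
0 0 0 0 0
1 1 1 1 0
0 1 0 1 1

After press 2 at (3,0):
1 1 1 1 0
1 1 0 1 1
1 0 0 0 0
0 0 1 1 0
1 1 0 1 1

After press 3 at (2,3):
1 1 1 1 0
1 1 0 0 1
1 0 1 1 1
0 0 1 0 0
1 1 0 1 1

After press 4 at (1,0):
0 1 1 1 0
0 0 0 0 1
0 0 1 1 1
0 0 1 0 0
1 1 0 1 1

After press 5 at (1,0):
1 1 1 1 0
1 1 0 0 1
1 0 1 1 1
0 0 1 0 0
1 1 0 1 1

Lights still on: 16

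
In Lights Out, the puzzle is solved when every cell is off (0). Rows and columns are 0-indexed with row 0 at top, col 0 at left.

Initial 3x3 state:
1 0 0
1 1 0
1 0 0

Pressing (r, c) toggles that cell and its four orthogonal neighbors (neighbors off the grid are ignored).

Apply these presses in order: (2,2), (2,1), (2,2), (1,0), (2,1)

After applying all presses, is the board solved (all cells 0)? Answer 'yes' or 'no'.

After press 1 at (2,2):
1 0 0
1 1 1
1 1 1

After press 2 at (2,1):
1 0 0
1 0 1
0 0 0

After press 3 at (2,2):
1 0 0
1 0 0
0 1 1

After press 4 at (1,0):
0 0 0
0 1 0
1 1 1

After press 5 at (2,1):
0 0 0
0 0 0
0 0 0

Lights still on: 0

Answer: yes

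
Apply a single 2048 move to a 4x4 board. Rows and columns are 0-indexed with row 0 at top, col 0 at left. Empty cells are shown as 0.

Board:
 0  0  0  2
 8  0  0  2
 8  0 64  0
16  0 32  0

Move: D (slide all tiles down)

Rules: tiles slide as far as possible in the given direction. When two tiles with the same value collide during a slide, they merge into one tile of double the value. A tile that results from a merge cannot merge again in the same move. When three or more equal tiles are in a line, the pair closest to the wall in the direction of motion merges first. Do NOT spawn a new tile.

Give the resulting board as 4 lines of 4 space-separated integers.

Answer:  0  0  0  0
 0  0  0  0
16  0 64  0
16  0 32  4

Derivation:
Slide down:
col 0: [0, 8, 8, 16] -> [0, 0, 16, 16]
col 1: [0, 0, 0, 0] -> [0, 0, 0, 0]
col 2: [0, 0, 64, 32] -> [0, 0, 64, 32]
col 3: [2, 2, 0, 0] -> [0, 0, 0, 4]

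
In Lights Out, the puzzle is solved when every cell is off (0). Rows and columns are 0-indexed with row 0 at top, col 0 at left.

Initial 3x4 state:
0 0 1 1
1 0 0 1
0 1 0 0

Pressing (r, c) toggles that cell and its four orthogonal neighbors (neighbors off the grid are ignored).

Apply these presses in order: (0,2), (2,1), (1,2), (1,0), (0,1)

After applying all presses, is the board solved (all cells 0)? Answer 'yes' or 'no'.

Answer: yes

Derivation:
After press 1 at (0,2):
0 1 0 0
1 0 1 1
0 1 0 0

After press 2 at (2,1):
0 1 0 0
1 1 1 1
1 0 1 0

After press 3 at (1,2):
0 1 1 0
1 0 0 0
1 0 0 0

After press 4 at (1,0):
1 1 1 0
0 1 0 0
0 0 0 0

After press 5 at (0,1):
0 0 0 0
0 0 0 0
0 0 0 0

Lights still on: 0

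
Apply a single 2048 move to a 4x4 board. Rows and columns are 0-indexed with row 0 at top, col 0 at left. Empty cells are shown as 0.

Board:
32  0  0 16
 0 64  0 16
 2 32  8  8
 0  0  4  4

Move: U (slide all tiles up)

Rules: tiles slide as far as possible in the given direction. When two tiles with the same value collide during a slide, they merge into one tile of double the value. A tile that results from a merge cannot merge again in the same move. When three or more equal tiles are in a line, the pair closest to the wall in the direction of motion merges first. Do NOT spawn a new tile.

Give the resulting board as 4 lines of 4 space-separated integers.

Slide up:
col 0: [32, 0, 2, 0] -> [32, 2, 0, 0]
col 1: [0, 64, 32, 0] -> [64, 32, 0, 0]
col 2: [0, 0, 8, 4] -> [8, 4, 0, 0]
col 3: [16, 16, 8, 4] -> [32, 8, 4, 0]

Answer: 32 64  8 32
 2 32  4  8
 0  0  0  4
 0  0  0  0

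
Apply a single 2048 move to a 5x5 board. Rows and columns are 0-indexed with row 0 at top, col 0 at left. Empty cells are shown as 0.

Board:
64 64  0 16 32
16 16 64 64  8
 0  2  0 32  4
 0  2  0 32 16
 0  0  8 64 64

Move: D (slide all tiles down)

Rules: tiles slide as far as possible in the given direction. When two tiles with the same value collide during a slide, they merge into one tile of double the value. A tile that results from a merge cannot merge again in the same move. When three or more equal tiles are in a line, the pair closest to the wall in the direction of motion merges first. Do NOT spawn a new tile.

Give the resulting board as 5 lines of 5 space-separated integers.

Slide down:
col 0: [64, 16, 0, 0, 0] -> [0, 0, 0, 64, 16]
col 1: [64, 16, 2, 2, 0] -> [0, 0, 64, 16, 4]
col 2: [0, 64, 0, 0, 8] -> [0, 0, 0, 64, 8]
col 3: [16, 64, 32, 32, 64] -> [0, 16, 64, 64, 64]
col 4: [32, 8, 4, 16, 64] -> [32, 8, 4, 16, 64]

Answer:  0  0  0  0 32
 0  0  0 16  8
 0 64  0 64  4
64 16 64 64 16
16  4  8 64 64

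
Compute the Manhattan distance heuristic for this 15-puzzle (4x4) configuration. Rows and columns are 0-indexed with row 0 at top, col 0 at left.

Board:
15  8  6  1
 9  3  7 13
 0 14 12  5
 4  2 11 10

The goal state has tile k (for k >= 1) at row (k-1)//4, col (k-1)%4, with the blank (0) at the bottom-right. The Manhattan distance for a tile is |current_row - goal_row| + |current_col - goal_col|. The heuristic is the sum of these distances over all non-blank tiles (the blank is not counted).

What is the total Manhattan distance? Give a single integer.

Tile 15: (0,0)->(3,2) = 5
Tile 8: (0,1)->(1,3) = 3
Tile 6: (0,2)->(1,1) = 2
Tile 1: (0,3)->(0,0) = 3
Tile 9: (1,0)->(2,0) = 1
Tile 3: (1,1)->(0,2) = 2
Tile 7: (1,2)->(1,2) = 0
Tile 13: (1,3)->(3,0) = 5
Tile 14: (2,1)->(3,1) = 1
Tile 12: (2,2)->(2,3) = 1
Tile 5: (2,3)->(1,0) = 4
Tile 4: (3,0)->(0,3) = 6
Tile 2: (3,1)->(0,1) = 3
Tile 11: (3,2)->(2,2) = 1
Tile 10: (3,3)->(2,1) = 3
Sum: 5 + 3 + 2 + 3 + 1 + 2 + 0 + 5 + 1 + 1 + 4 + 6 + 3 + 1 + 3 = 40

Answer: 40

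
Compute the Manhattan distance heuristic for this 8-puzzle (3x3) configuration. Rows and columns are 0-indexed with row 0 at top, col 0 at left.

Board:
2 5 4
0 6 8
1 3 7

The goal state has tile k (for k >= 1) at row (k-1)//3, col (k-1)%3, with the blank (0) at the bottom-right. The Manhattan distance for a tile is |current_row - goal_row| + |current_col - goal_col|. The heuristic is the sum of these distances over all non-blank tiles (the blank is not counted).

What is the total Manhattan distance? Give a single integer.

Answer: 15

Derivation:
Tile 2: at (0,0), goal (0,1), distance |0-0|+|0-1| = 1
Tile 5: at (0,1), goal (1,1), distance |0-1|+|1-1| = 1
Tile 4: at (0,2), goal (1,0), distance |0-1|+|2-0| = 3
Tile 6: at (1,1), goal (1,2), distance |1-1|+|1-2| = 1
Tile 8: at (1,2), goal (2,1), distance |1-2|+|2-1| = 2
Tile 1: at (2,0), goal (0,0), distance |2-0|+|0-0| = 2
Tile 3: at (2,1), goal (0,2), distance |2-0|+|1-2| = 3
Tile 7: at (2,2), goal (2,0), distance |2-2|+|2-0| = 2
Sum: 1 + 1 + 3 + 1 + 2 + 2 + 3 + 2 = 15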